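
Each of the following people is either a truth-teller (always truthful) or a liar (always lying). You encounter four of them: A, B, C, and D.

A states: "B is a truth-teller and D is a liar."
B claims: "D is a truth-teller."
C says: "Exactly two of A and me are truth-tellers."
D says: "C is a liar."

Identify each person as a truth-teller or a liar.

Consider A. Suppose A is a truth-teller.
Then no assignment of the remaining roles makes every statement match its speaker's type — contradiction.
So A is a liar.
With that fixed, C's statement is false, so C is a liar.
With that fixed, D's statement is true, so D is a truth-teller.
With that fixed, B's statement is true, so B is a truth-teller.

A: liar, B: truth-teller, C: liar, D: truth-teller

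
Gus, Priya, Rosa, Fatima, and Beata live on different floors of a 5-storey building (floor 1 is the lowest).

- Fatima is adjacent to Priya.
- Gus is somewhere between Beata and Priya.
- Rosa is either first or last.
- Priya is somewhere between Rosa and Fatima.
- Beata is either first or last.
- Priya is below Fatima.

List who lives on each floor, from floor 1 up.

From clues 1–2: Gus is in {2,3,4}.
From clues 1–3: Rosa is in {1,5}.
From clues 1–4: Priya is in {2,4}.
From clues 1–5: Fatima → floor 3.
From clues 1–6: Rosa → floor 1, Priya → floor 2, Gus → floor 4, Beata → floor 5.

Rosa, Priya, Fatima, Gus, Beata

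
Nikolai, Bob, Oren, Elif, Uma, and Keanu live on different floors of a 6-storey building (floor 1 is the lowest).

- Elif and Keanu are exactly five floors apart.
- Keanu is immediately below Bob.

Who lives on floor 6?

With clue 1, Bob, Nikolai, Oren, and Uma are ruled out for floor 6.
With clues 1–2, Keanu is ruled out for floor 6.
So floor 6 is Elif.

Elif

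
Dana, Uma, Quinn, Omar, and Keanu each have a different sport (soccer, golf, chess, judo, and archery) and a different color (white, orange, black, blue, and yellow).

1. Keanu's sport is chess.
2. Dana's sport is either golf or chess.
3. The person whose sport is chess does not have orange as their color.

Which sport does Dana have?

Clue 1 rules out chess for Dana's sport.
With clues 1–2, archery, judo, and soccer are impossible for Dana's sport.
That leaves golf.

golf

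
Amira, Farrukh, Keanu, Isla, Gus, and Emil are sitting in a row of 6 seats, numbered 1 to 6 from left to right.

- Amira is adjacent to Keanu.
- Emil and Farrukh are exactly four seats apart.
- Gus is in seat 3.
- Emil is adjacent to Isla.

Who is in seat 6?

Farrukh

With clues 1–2, Amira and Keanu are ruled out for seat 6.
With clues 1–3, Gus and Isla are ruled out for seat 6.
With clues 1–4, Emil is ruled out for seat 6.
So seat 6 is Farrukh.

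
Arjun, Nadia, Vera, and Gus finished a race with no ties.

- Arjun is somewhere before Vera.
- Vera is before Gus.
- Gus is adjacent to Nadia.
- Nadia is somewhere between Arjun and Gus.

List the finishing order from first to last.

From clue 1: Arjun is in {1,2,3}.
From clues 1–2: Arjun is in {1,2}.
From clues 1–3: Arjun → place 1, Vera → place 2.
From clues 1–4: Nadia → place 3, Gus → place 4.

Arjun, Vera, Nadia, Gus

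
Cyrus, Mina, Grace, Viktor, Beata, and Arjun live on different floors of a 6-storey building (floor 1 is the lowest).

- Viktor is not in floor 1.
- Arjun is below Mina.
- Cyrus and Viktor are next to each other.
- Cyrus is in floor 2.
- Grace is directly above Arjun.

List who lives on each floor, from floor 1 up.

From clue 1: Viktor is in {2,3,4,5,6}.
From clues 1–2: Mina is in {2,3,4,5,6}.
From clues 1–4: Cyrus → floor 2, Viktor → floor 3.
From clues 1–5: Beata → floor 1, Arjun → floor 4, Grace → floor 5, Mina → floor 6.

Beata, Cyrus, Viktor, Arjun, Grace, Mina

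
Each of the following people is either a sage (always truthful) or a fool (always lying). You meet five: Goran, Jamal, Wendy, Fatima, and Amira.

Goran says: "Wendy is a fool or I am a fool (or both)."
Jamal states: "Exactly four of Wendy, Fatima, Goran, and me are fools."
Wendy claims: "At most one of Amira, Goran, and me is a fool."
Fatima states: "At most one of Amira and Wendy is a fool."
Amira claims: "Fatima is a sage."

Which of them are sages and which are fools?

Goran: sage, Jamal: fool, Wendy: fool, Fatima: fool, Amira: fool

Consider Goran. Suppose Goran is a fool.
Then Goran's own statement would have to be false, but it can't be — contradiction.
So Goran is a sage.
With that fixed, Jamal's statement is false, so Jamal is a fool.
Consider Wendy. Suppose Wendy is a sage.
Then Goran's statement comes out false, contradicting Goran being a sage.
So Wendy is a fool.
Consider Fatima. Suppose Fatima is a sage.
Then no assignment of the remaining roles makes every statement match its speaker's type — contradiction.
So Fatima is a fool.
With that fixed, Amira's statement is false, so Amira is a fool.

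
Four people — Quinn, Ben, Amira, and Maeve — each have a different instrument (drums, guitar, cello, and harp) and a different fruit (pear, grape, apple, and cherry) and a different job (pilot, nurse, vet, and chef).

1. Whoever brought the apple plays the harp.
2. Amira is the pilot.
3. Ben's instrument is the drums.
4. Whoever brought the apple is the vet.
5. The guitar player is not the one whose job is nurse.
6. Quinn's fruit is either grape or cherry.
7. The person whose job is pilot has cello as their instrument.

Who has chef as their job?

With clues 1–2, Amira is impossible for the one with job chef.
With clues 1–6, Maeve is impossible for the one with job chef.
With clues 1–7, Ben is impossible for the one with job chef.
That leaves Quinn.

Quinn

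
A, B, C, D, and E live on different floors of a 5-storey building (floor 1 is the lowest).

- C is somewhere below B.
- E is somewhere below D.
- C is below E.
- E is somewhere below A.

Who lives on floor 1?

With clue 1, B is ruled out for floor 1.
With clues 1–2, D is ruled out for floor 1.
With clues 1–3, E is ruled out for floor 1.
With clues 1–4, A is ruled out for floor 1.
So floor 1 is C.

C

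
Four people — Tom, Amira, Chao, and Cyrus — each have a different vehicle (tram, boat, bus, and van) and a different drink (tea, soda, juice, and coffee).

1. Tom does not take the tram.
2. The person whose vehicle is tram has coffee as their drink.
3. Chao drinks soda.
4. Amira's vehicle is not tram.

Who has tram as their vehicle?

Clue 1 rules out Tom for the one with vehicle tram.
With clues 1–3, Chao is impossible for the one with vehicle tram.
With clues 1–4, Amira is impossible for the one with vehicle tram.
That leaves Cyrus.

Cyrus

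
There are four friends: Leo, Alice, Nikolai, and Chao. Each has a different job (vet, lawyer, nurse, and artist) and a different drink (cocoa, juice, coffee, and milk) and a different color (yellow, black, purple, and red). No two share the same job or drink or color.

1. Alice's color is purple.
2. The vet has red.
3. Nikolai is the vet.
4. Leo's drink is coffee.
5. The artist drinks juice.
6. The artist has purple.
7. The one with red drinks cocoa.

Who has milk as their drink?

With clues 1–4, Leo is impossible for the one with drink milk.
With clues 1–6, Alice is impossible for the one with drink milk.
With clues 1–7, Nikolai is impossible for the one with drink milk.
That leaves Chao.

Chao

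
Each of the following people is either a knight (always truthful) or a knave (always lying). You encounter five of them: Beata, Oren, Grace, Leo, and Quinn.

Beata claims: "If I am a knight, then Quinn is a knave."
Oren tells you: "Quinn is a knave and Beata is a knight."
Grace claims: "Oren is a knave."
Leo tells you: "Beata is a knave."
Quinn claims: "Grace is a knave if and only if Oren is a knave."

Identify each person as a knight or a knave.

Beata: knight, Oren: knight, Grace: knave, Leo: knave, Quinn: knave

Consider Beata. Suppose Beata is a knave.
Then Beata's own statement would have to be false, but it can't be — contradiction.
So Beata is a knight.
With that fixed, Leo's statement is false, so Leo is a knave.
Consider Oren. Suppose Oren is a knave.
Then no assignment of the remaining roles makes every statement match its speaker's type — contradiction.
So Oren is a knight.
With that fixed, Grace's statement is false, so Grace is a knave.
With that fixed, Quinn's statement is false, so Quinn is a knave.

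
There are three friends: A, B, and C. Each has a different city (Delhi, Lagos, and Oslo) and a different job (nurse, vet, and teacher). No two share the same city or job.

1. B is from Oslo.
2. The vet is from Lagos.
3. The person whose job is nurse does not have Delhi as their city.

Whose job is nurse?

B

With clues 1–3, A and C are impossible for the one with job nurse.
That leaves B.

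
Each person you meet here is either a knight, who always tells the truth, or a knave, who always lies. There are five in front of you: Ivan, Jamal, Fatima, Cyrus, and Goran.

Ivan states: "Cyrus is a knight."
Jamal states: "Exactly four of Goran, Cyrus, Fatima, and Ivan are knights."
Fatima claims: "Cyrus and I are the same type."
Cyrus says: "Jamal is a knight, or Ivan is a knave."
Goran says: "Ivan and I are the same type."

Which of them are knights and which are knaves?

Ivan: knight, Jamal: knight, Fatima: knight, Cyrus: knight, Goran: knight

Consider Ivan. Suppose Ivan is a knave.
Then whichever role Goran has, Goran's statement has the wrong truth value — contradiction.
So Ivan is a knight.
Consider Jamal. Suppose Jamal is a knave.
Then no assignment of the remaining roles makes every statement match its speaker's type — contradiction.
So Jamal is a knight.
With that fixed, Cyrus's statement is true, so Cyrus is a knight.
Consider Fatima. Suppose Fatima is a knave.
Then Jamal's statement comes out false, contradicting Jamal being a knight.
So Fatima is a knight.
Consider Goran. Suppose Goran is a knave.
Then Jamal's statement comes out false, contradicting Jamal being a knight.
So Goran is a knight.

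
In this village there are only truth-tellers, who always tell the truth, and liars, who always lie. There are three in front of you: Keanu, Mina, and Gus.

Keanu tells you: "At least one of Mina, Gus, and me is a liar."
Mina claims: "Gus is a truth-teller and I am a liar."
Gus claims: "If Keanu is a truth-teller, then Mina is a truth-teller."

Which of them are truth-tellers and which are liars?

Consider Keanu. Suppose Keanu is a liar.
Then Keanu's own statement would have to be false, but it can't be — contradiction.
So Keanu is a truth-teller.
Consider Mina. Suppose Mina is a truth-teller.
Then Mina's own statement would have to be true, but it can't be — contradiction.
So Mina is a liar.
With that fixed, Gus's statement is false, so Gus is a liar.

Keanu: truth-teller, Mina: liar, Gus: liar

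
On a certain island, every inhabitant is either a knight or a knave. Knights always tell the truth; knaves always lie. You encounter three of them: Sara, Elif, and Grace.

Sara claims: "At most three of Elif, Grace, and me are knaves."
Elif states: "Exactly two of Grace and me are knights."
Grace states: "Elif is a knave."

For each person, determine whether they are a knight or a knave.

Regardless of anyone's role, Sara's statement is true, so Sara is a knight.
Consider Elif. Suppose Elif is a knight.
Then no assignment of the remaining roles makes every statement match its speaker's type — contradiction.
So Elif is a knave.
With that fixed, Grace's statement is true, so Grace is a knight.

Sara: knight, Elif: knave, Grace: knight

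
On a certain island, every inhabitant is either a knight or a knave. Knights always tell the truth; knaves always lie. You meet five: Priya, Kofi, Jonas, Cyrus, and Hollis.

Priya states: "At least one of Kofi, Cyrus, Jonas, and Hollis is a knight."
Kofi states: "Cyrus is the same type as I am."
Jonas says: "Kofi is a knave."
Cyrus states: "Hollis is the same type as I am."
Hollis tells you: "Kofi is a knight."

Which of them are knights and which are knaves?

Priya: knight, Kofi: knight, Jonas: knave, Cyrus: knight, Hollis: knight

Consider Priya. Suppose Priya is a knave.
Then no assignment of the remaining roles makes every statement match its speaker's type — contradiction.
So Priya is a knight.
Consider Kofi. Suppose Kofi is a knave.
Then no assignment of the remaining roles makes every statement match its speaker's type — contradiction.
So Kofi is a knight.
With that fixed, Jonas's statement is false, so Jonas is a knave.
With that fixed, Hollis's statement is true, so Hollis is a knight.
Consider Cyrus. Suppose Cyrus is a knave.
Then Kofi's statement comes out false, contradicting Kofi being a knight.
So Cyrus is a knight.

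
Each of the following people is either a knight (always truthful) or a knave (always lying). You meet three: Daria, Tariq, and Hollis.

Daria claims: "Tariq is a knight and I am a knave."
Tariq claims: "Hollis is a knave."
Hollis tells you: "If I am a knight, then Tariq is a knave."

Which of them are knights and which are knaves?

Daria: knave, Tariq: knave, Hollis: knight

Consider Daria. Suppose Daria is a knight.
Then Daria's own statement would have to be true, but it can't be — contradiction.
So Daria is a knave.
Consider Tariq. Suppose Tariq is a knight.
Then Daria's statement comes out true, contradicting Daria being a knave.
So Tariq is a knave.
With that fixed, Hollis's statement is true, so Hollis is a knight.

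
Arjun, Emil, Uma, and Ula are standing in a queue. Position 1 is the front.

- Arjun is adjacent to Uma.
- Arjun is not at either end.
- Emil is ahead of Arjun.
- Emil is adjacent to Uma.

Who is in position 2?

Uma

With clues 1–4, Arjun, Emil, and Ula are ruled out for position 2.
So position 2 is Uma.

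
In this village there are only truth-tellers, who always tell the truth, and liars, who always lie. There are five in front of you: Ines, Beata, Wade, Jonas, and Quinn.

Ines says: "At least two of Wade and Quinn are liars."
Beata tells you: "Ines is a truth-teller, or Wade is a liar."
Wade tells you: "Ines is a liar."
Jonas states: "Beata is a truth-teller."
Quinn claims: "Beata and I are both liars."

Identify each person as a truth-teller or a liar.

Ines: truth-teller, Beata: truth-teller, Wade: liar, Jonas: truth-teller, Quinn: liar

Consider Ines. Suppose Ines is a liar.
Then no assignment of the remaining roles makes every statement match its speaker's type — contradiction.
So Ines is a truth-teller.
With that fixed, Beata's statement is true, so Beata is a truth-teller.
With that fixed, Wade's statement is false, so Wade is a liar.
With that fixed, Jonas's statement is true, so Jonas is a truth-teller.
With that fixed, Quinn's statement is false, so Quinn is a liar.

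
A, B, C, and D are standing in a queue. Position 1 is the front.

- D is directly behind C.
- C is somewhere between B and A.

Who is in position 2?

C

With clues 1–2, A, B, and D are ruled out for position 2.
So position 2 is C.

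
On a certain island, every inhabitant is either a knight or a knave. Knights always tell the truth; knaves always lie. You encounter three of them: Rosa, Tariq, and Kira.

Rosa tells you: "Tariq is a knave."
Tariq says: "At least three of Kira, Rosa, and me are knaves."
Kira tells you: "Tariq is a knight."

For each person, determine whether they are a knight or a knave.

Rosa: knight, Tariq: knave, Kira: knave

Consider Rosa. Suppose Rosa is a knave.
Then no assignment of the remaining roles makes every statement match its speaker's type — contradiction.
So Rosa is a knight.
With that fixed, Tariq's statement is false, so Tariq is a knave.
With that fixed, Kira's statement is false, so Kira is a knave.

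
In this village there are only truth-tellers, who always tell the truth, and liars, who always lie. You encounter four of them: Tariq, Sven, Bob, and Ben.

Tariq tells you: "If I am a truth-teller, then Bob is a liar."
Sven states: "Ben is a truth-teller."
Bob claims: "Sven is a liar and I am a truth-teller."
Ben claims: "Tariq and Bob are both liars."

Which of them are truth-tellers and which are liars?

Tariq: truth-teller, Sven: liar, Bob: liar, Ben: liar

Consider Tariq. Suppose Tariq is a liar.
Then Tariq's own statement would have to be false, but it can't be — contradiction.
So Tariq is a truth-teller.
With that fixed, Ben's statement is false, so Ben is a liar.
With that fixed, Sven's statement is false, so Sven is a liar.
Consider Bob. Suppose Bob is a truth-teller.
Then Tariq's statement comes out false, contradicting Tariq being a truth-teller.
So Bob is a liar.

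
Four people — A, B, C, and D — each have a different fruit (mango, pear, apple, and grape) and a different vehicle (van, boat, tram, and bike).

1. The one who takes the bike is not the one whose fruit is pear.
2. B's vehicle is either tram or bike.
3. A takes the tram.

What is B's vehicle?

bike

With clues 1–2, boat and van are impossible for B's vehicle.
With clues 1–3, tram is impossible for B's vehicle.
That leaves bike.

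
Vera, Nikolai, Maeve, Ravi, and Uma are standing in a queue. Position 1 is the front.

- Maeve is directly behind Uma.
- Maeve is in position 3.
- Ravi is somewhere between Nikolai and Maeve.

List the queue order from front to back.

Vera, Uma, Maeve, Ravi, Nikolai

From clue 1: Maeve is in {2,3,4,5}.
From clues 1–2: Uma → position 2, Maeve → position 3.
From clues 1–3: Vera → position 1, Ravi → position 4, Nikolai → position 5.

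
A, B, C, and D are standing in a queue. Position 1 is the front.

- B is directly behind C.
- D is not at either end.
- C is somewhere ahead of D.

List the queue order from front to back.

C, B, D, A

From clue 1: B is in {2,3,4}.
From clues 1–2: A is in {1,4}.
From clues 1–3: C → position 1, B → position 2, D → position 3, A → position 4.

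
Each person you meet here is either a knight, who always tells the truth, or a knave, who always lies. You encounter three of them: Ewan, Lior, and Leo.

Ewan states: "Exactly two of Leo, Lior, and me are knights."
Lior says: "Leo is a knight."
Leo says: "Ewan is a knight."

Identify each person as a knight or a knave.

Consider Ewan. Suppose Ewan is a knight.
Then no assignment of the remaining roles makes every statement match its speaker's type — contradiction.
So Ewan is a knave.
With that fixed, Leo's statement is false, so Leo is a knave.
With that fixed, Lior's statement is false, so Lior is a knave.

Ewan: knave, Lior: knave, Leo: knave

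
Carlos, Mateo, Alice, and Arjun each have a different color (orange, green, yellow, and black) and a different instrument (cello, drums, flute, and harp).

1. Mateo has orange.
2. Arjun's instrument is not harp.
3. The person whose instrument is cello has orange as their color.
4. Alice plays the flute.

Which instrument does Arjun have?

drums

With clues 1–2, harp is impossible for Arjun's instrument.
With clues 1–3, cello is impossible for Arjun's instrument.
With clues 1–4, flute is impossible for Arjun's instrument.
That leaves drums.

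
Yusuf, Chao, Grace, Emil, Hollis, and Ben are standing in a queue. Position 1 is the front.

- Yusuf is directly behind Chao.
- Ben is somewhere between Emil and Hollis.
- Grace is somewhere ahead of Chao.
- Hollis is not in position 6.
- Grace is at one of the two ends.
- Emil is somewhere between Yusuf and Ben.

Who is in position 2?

With clues 1–3, Yusuf is ruled out for position 2.
With clues 1–5, Ben and Grace are ruled out for position 2.
With clues 1–6, Chao and Emil are ruled out for position 2.
So position 2 is Hollis.

Hollis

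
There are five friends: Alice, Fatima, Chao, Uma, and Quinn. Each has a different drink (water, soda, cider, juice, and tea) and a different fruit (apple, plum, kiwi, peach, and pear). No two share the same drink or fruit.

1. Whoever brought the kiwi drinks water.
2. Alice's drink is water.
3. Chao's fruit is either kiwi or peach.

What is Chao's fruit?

peach

With clues 1–2, kiwi is impossible for Chao's fruit.
With clues 1–3, apple, pear, and plum are impossible for Chao's fruit.
That leaves peach.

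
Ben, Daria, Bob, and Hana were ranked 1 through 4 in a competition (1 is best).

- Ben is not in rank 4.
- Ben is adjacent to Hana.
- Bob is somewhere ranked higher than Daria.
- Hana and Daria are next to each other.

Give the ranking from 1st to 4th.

Bob, Ben, Hana, Daria

From clue 1: Ben is in {1,2,3}.
From clues 1–3: Daria is in {2,4}.
From clues 1–4: Bob → rank 1, Ben → rank 2, Hana → rank 3, Daria → rank 4.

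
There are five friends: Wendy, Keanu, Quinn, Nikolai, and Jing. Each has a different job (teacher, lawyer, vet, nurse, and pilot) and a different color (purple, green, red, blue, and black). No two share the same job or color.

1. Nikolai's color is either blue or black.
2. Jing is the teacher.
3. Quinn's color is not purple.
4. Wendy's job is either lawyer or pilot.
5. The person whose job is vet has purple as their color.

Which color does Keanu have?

With clues 1–5, black, blue, green, and red are impossible for Keanu's color.
That leaves purple.

purple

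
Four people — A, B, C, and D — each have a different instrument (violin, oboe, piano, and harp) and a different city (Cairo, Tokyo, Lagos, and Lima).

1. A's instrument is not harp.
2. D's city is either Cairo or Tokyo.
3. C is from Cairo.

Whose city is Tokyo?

With clues 1–3, A, B, and C are impossible for the one with city Tokyo.
That leaves D.

D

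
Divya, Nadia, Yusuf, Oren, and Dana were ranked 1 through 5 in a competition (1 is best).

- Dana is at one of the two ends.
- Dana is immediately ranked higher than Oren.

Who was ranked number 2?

With clue 1, Dana is ruled out for rank 2.
With clues 1–2, Divya, Nadia, and Yusuf are ruled out for rank 2.
So rank 2 is Oren.

Oren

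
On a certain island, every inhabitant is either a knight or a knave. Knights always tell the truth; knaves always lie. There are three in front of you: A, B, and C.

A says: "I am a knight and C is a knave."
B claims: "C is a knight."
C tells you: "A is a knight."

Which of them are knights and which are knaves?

A: knave, B: knave, C: knave

Consider A. Suppose A is a knight.
Then no assignment of the remaining roles makes every statement match its speaker's type — contradiction.
So A is a knave.
With that fixed, C's statement is false, so C is a knave.
With that fixed, B's statement is false, so B is a knave.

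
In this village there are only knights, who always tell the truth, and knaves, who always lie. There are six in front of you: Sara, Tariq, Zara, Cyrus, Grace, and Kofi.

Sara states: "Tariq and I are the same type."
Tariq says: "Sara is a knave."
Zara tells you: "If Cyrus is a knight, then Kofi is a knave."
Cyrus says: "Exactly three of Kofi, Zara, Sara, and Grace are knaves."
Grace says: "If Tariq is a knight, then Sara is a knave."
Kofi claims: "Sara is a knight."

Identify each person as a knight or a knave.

Consider Sara. Suppose Sara is a knight.
Then no assignment of the remaining roles makes every statement match its speaker's type — contradiction.
So Sara is a knave.
With that fixed, Tariq's statement is true, so Tariq is a knight.
With that fixed, Grace's statement is true, so Grace is a knight.
With that fixed, Kofi's statement is false, so Kofi is a knave.
With that fixed, Zara's statement is true, so Zara is a knight.
With that fixed, Cyrus's statement is false, so Cyrus is a knave.

Sara: knave, Tariq: knight, Zara: knight, Cyrus: knave, Grace: knight, Kofi: knave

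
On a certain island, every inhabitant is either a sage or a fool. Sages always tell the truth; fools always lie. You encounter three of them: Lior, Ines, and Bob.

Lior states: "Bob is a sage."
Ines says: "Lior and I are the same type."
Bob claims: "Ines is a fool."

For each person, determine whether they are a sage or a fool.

Consider Lior. Suppose Lior is a fool.
Then whichever role Ines has, Ines's statement has the wrong truth value — contradiction.
So Lior is a sage.
Consider Ines. Suppose Ines is a sage.
Then no assignment of the remaining roles makes every statement match its speaker's type — contradiction.
So Ines is a fool.
With that fixed, Bob's statement is true, so Bob is a sage.

Lior: sage, Ines: fool, Bob: sage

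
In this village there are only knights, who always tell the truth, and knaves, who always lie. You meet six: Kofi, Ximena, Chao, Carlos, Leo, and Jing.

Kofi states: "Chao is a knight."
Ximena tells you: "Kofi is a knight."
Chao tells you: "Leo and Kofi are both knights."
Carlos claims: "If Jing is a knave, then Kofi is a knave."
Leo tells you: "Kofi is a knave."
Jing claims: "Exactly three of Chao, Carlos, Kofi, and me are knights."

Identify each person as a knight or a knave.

Consider Kofi. Suppose Kofi is a knight.
Then no assignment of the remaining roles makes every statement match its speaker's type — contradiction.
So Kofi is a knave.
With that fixed, Ximena's statement is false, so Ximena is a knave.
With that fixed, Chao's statement is false, so Chao is a knave.
With that fixed, Carlos's statement is true, so Carlos is a knight.
With that fixed, Leo's statement is true, so Leo is a knight.
With that fixed, Jing's statement is false, so Jing is a knave.

Kofi: knave, Ximena: knave, Chao: knave, Carlos: knight, Leo: knight, Jing: knave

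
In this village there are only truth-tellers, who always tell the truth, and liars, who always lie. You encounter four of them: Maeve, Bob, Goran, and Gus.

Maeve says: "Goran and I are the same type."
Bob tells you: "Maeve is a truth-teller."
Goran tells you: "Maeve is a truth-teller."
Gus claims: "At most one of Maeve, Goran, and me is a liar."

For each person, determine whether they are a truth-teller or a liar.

Consider Maeve. Suppose Maeve is a liar.
Then no assignment of the remaining roles makes every statement match its speaker's type — contradiction.
So Maeve is a truth-teller.
With that fixed, Bob's statement is true, so Bob is a truth-teller.
With that fixed, Goran's statement is true, so Goran is a truth-teller.
With that fixed, Gus's statement is true, so Gus is a truth-teller.

Maeve: truth-teller, Bob: truth-teller, Goran: truth-teller, Gus: truth-teller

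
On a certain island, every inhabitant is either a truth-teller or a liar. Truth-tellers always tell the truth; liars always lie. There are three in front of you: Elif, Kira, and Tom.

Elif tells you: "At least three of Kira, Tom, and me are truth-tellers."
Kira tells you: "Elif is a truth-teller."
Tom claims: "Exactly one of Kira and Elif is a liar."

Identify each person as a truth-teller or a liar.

Elif: liar, Kira: liar, Tom: liar

Consider Elif. Suppose Elif is a truth-teller.
Then no assignment of the remaining roles makes every statement match its speaker's type — contradiction.
So Elif is a liar.
With that fixed, Kira's statement is false, so Kira is a liar.
With that fixed, Tom's statement is false, so Tom is a liar.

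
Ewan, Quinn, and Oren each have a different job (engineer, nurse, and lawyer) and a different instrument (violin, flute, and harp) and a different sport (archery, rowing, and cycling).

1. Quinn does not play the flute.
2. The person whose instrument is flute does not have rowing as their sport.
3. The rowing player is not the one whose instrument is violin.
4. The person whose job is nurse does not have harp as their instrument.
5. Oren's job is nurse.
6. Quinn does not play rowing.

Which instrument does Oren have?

With clues 1–5, harp is impossible for Oren's instrument.
With clues 1–6, violin is impossible for Oren's instrument.
That leaves flute.

flute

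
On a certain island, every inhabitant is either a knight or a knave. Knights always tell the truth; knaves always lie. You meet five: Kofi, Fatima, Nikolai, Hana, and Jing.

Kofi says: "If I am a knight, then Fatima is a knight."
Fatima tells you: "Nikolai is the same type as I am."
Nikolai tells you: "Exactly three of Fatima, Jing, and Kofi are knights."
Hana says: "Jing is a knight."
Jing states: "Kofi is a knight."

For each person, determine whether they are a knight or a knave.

Consider Kofi. Suppose Kofi is a knave.
Then Kofi's own statement would have to be false, but it can't be — contradiction.
So Kofi is a knight.
With that fixed, Jing's statement is true, so Jing is a knight.
With that fixed, Hana's statement is true, so Hana is a knight.
Consider Fatima. Suppose Fatima is a knave.
Then Kofi's statement comes out false, contradicting Kofi being a knight.
So Fatima is a knight.
With that fixed, Nikolai's statement is true, so Nikolai is a knight.

Kofi: knight, Fatima: knight, Nikolai: knight, Hana: knight, Jing: knight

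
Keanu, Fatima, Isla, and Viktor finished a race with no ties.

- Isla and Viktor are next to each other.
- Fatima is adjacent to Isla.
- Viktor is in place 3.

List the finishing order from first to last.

Fatima, Isla, Viktor, Keanu

From clues 1–2: Keanu is in {1,4}.
From clues 1–3: Fatima → place 1, Isla → place 2, Viktor → place 3, Keanu → place 4.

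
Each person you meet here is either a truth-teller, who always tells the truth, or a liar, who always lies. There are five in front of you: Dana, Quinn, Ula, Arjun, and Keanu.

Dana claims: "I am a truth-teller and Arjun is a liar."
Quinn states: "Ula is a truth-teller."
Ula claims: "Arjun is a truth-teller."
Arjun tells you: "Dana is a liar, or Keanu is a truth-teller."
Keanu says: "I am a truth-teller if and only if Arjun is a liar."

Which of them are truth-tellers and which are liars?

Consider Dana. Suppose Dana is a liar.
Then no assignment of the remaining roles makes every statement match its speaker's type — contradiction.
So Dana is a truth-teller.
Consider Quinn. Suppose Quinn is a truth-teller.
Then no assignment of the remaining roles makes every statement match its speaker's type — contradiction.
So Quinn is a liar.
Consider Ula. Suppose Ula is a truth-teller.
Then Quinn's statement comes out true, contradicting Quinn being a liar.
So Ula is a liar.
Consider Arjun. Suppose Arjun is a truth-teller.
Then Dana's statement comes out false, contradicting Dana being a truth-teller.
So Arjun is a liar.
Consider Keanu. Suppose Keanu is a truth-teller.
Then Arjun's statement comes out true, contradicting Arjun being a liar.
So Keanu is a liar.

Dana: truth-teller, Quinn: liar, Ula: liar, Arjun: liar, Keanu: liar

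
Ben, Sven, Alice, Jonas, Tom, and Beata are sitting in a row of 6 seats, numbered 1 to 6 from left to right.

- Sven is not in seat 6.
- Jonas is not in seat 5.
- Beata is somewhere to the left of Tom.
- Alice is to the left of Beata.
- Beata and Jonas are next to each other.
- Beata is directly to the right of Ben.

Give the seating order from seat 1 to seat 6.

From clue 1: Sven is in {1,2,3,4,5}.
From clues 1–4: Alice is in {1,2,3,4}.
From clues 1–5: Alice is in {1,2,3}.
From clues 1–6: Alice → seat 1, Ben → seat 2, Beata → seat 3, Jonas → seat 4, Sven → seat 5, Tom → seat 6.

Alice, Ben, Beata, Jonas, Sven, Tom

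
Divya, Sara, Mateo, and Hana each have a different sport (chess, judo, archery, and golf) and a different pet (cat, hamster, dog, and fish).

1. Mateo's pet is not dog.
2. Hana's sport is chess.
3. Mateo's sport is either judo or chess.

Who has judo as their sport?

Mateo

With clues 1–2, Hana is impossible for the one with sport judo.
With clues 1–3, Divya and Sara are impossible for the one with sport judo.
That leaves Mateo.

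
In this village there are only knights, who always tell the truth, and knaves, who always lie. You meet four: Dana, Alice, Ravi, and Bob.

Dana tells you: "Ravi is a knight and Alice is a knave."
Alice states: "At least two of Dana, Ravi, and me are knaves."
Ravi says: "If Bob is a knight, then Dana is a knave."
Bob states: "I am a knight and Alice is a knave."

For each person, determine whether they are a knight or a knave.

Dana: knight, Alice: knave, Ravi: knight, Bob: knave

Consider Dana. Suppose Dana is a knave.
Then no assignment of the remaining roles makes every statement match its speaker's type — contradiction.
So Dana is a knight.
Consider Alice. Suppose Alice is a knight.
Then Dana's statement comes out false, contradicting Dana being a knight.
So Alice is a knave.
Consider Ravi. Suppose Ravi is a knave.
Then Dana's statement comes out false, contradicting Dana being a knight.
So Ravi is a knight.
Consider Bob. Suppose Bob is a knight.
Then Ravi's statement comes out false, contradicting Ravi being a knight.
So Bob is a knave.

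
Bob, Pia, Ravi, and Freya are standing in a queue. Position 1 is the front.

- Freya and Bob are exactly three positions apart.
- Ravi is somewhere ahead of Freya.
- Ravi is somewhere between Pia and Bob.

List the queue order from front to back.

Bob, Ravi, Pia, Freya

From clue 1: Bob is in {1,4}.
From clues 1–2: Bob → position 1, Freya → position 4.
From clues 1–3: Ravi → position 2, Pia → position 3.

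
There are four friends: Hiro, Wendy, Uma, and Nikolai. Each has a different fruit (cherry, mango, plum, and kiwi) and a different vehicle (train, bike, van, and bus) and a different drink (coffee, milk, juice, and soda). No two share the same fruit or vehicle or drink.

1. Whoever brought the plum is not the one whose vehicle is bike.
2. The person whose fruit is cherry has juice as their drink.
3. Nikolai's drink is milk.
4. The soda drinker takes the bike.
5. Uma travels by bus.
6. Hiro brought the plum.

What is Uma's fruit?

cherry

With clues 1–6, kiwi, mango, and plum are impossible for Uma's fruit.
That leaves cherry.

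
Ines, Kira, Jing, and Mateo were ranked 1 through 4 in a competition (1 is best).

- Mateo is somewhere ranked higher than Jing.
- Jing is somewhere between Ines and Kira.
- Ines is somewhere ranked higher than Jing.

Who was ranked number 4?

With clue 1, Mateo is ruled out for rank 4.
With clues 1–2, Jing is ruled out for rank 4.
With clues 1–3, Ines is ruled out for rank 4.
So rank 4 is Kira.

Kira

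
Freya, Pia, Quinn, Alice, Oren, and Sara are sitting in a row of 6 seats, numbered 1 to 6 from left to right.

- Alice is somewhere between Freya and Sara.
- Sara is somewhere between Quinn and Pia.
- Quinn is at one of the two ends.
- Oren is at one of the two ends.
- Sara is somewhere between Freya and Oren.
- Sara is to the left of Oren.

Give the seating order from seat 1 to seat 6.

Quinn, Freya, Alice, Sara, Pia, Oren

From clue 1: Alice is in {2,3,4,5}.
From clues 1–3: Quinn is in {1,6}.
From clues 1–5: Freya is in {2,5}.
From clues 1–6: Quinn → seat 1, Freya → seat 2, Alice → seat 3, Sara → seat 4, Pia → seat 5, Oren → seat 6.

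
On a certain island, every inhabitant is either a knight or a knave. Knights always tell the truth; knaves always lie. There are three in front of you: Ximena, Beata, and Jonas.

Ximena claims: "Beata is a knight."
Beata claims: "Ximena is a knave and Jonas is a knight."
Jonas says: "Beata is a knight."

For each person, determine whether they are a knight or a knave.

Consider Ximena. Suppose Ximena is a knight.
Then no assignment of the remaining roles makes every statement match its speaker's type — contradiction.
So Ximena is a knave.
Consider Beata. Suppose Beata is a knight.
Then Ximena's statement comes out true, contradicting Ximena being a knave.
So Beata is a knave.
With that fixed, Jonas's statement is false, so Jonas is a knave.

Ximena: knave, Beata: knave, Jonas: knave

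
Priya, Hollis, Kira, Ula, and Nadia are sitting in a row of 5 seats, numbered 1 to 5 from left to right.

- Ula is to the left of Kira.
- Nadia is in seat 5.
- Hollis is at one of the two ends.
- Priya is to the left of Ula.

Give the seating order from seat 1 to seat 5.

From clue 1: Kira is in {2,3,4,5}.
From clues 1–2: Nadia → seat 5.
From clues 1–3: Hollis → seat 1.
From clues 1–4: Priya → seat 2, Ula → seat 3, Kira → seat 4.

Hollis, Priya, Ula, Kira, Nadia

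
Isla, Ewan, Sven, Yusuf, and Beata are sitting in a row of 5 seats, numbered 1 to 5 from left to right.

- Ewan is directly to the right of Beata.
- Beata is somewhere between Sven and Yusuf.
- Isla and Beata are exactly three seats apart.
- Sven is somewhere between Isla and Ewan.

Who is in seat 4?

With clues 1–2, Beata is ruled out for seat 4.
With clues 1–3, Ewan and Isla are ruled out for seat 4.
With clues 1–4, Yusuf is ruled out for seat 4.
So seat 4 is Sven.

Sven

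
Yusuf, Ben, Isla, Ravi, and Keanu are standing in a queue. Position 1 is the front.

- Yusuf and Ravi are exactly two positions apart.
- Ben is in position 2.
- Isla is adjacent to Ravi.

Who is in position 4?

With clues 1–2, Ben, Ravi, and Yusuf are ruled out for position 4.
With clues 1–3, Keanu is ruled out for position 4.
So position 4 is Isla.

Isla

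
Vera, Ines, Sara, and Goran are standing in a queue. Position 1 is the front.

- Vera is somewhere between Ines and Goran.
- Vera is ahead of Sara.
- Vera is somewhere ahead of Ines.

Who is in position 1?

With clue 1, Vera is ruled out for position 1.
With clues 1–2, Sara is ruled out for position 1.
With clues 1–3, Ines is ruled out for position 1.
So position 1 is Goran.

Goran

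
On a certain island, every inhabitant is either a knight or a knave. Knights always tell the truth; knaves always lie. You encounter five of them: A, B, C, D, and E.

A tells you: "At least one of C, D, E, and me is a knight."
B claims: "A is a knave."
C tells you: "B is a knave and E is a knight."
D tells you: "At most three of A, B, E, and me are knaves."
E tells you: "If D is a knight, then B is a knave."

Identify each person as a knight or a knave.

A: knight, B: knave, C: knight, D: knight, E: knight

Consider A. Suppose A is a knave.
Then no assignment of the remaining roles makes every statement match its speaker's type — contradiction.
So A is a knight.
With that fixed, B's statement is false, so B is a knave.
With that fixed, D's statement is true, so D is a knight.
With that fixed, E's statement is true, so E is a knight.
With that fixed, C's statement is true, so C is a knight.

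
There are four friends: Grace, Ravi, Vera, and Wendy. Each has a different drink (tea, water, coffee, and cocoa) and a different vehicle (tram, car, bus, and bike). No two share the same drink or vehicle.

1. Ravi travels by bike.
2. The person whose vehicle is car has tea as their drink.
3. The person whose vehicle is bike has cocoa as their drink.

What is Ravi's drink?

cocoa

With clues 1–2, tea is impossible for Ravi's drink.
With clues 1–3, coffee and water are impossible for Ravi's drink.
That leaves cocoa.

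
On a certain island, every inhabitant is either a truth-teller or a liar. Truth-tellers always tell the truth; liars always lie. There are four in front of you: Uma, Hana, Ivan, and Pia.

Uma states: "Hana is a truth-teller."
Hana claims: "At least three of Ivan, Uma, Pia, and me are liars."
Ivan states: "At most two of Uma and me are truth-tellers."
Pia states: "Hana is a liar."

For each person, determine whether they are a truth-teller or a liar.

Regardless of anyone's role, Ivan's statement is true, so Ivan is a truth-teller.
Consider Uma. Suppose Uma is a truth-teller.
Then no assignment of the remaining roles makes every statement match its speaker's type — contradiction.
So Uma is a liar.
Consider Hana. Suppose Hana is a truth-teller.
Then Uma's statement comes out true, contradicting Uma being a liar.
So Hana is a liar.
With that fixed, Pia's statement is true, so Pia is a truth-teller.

Uma: liar, Hana: liar, Ivan: truth-teller, Pia: truth-teller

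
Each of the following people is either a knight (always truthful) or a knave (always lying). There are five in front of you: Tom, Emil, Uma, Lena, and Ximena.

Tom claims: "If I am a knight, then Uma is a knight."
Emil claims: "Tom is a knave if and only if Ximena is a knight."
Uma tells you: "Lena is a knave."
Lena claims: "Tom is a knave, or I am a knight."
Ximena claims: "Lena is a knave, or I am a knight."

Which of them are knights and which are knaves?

Tom: knight, Emil: knave, Uma: knight, Lena: knave, Ximena: knight

Consider Tom. Suppose Tom is a knave.
Then Tom's own statement would have to be false, but it can't be — contradiction.
So Tom is a knight.
Consider Emil. Suppose Emil is a knight.
Then no assignment of the remaining roles makes every statement match its speaker's type — contradiction.
So Emil is a knave.
Consider Uma. Suppose Uma is a knave.
Then Tom's statement comes out false, contradicting Tom being a knight.
So Uma is a knight.
Consider Lena. Suppose Lena is a knight.
Then Uma's statement comes out false, contradicting Uma being a knight.
So Lena is a knave.
With that fixed, Ximena's statement is true, so Ximena is a knight.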